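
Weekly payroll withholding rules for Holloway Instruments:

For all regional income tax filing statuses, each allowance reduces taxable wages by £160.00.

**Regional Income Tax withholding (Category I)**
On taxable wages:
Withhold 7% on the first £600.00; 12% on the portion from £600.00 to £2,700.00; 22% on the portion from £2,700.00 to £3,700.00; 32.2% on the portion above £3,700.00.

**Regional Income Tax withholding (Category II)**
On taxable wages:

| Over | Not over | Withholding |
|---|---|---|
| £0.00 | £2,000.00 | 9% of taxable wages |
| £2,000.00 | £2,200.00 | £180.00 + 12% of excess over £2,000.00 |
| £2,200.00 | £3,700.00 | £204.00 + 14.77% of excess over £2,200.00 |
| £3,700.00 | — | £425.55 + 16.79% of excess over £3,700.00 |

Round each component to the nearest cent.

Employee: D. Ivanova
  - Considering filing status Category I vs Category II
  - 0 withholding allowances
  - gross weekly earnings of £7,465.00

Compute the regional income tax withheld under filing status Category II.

Regional Income Tax (Category II): taxable = £7,465.00
  £425.55 + 16.79% × (£7,465.00 − £3,700.00) = £425.55 + 16.79% × £3,765.00 = £1,057.69

£1,057.69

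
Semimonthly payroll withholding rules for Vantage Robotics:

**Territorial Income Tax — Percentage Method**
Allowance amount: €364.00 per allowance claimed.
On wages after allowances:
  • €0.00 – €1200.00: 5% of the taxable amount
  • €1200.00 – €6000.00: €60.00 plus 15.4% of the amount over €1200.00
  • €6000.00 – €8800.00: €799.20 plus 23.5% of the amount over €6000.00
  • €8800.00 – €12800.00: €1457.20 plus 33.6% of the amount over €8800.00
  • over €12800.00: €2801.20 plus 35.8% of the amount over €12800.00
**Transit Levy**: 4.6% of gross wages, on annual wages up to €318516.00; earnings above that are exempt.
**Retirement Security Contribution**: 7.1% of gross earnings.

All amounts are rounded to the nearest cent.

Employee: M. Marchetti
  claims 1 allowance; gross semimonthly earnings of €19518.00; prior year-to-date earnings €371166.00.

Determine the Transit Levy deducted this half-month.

€0.00

Transit Levy: YTD €371166.00 ≥ cap €318516.00 → €0.00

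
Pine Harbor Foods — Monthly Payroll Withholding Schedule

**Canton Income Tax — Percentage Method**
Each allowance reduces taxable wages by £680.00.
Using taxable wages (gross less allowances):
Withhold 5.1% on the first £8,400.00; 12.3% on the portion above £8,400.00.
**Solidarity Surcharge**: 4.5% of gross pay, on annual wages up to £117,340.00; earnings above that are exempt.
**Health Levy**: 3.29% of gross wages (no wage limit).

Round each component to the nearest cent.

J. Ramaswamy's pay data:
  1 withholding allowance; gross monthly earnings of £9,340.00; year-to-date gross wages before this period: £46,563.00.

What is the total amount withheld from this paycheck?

£1,187.97

Canton Income Tax: taxable = £9,340.00 − 1×£680.00 = £8,660.00
  £428.40 + 12.3% × (£8,660.00 − £8,400.00) = £428.40 + 12.3% × £260.00 = £460.38
Solidarity Surcharge: 4.5% × £9,340.00 = £420.30
Health Levy: 3.29% × £9,340.00 = £307.29
Total: £460.38 + £420.30 + £307.29 = £1,187.97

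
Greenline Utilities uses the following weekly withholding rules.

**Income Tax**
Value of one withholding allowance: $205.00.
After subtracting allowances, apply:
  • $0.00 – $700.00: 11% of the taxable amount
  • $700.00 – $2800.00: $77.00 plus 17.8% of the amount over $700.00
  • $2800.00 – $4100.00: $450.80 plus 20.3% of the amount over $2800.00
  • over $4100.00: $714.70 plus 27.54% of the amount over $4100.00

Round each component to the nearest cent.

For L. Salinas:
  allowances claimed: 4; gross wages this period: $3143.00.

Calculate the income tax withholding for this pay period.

Income Tax: taxable = $3143.00 − 4×$205.00 = $2323.00
  $77.00 + 17.8% × ($2323.00 − $700.00) = $77.00 + 17.8% × $1623.00 = $365.89

$365.89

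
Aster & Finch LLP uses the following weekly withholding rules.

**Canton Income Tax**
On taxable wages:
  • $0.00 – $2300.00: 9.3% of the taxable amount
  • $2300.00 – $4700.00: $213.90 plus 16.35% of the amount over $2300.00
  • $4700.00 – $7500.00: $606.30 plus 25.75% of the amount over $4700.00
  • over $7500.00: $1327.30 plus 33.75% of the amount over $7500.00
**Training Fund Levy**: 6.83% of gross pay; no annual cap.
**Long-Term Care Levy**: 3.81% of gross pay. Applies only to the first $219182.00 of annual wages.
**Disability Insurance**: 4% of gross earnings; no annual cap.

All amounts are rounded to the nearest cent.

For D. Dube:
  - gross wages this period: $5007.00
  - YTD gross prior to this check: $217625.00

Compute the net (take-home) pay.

Canton Income Tax: taxable = $5007.00
  $606.30 + 25.75% × ($5007.00 − $4700.00) = $606.30 + 25.75% × $307.00 = $685.35
Training Fund Levy: 6.83% × $5007.00 = $341.98
Long-Term Care Levy: cap $219182.00 − YTD $217625.00 = $1557.00 subject; 3.81% × $1557.00 = $59.32
Disability Insurance: 4% × $5007.00 = $200.28
Total withheld: $685.35 + $341.98 + $59.32 + $200.28 = $1286.93
Net pay: $5007.00 − $1286.93 = $3720.07

$3720.07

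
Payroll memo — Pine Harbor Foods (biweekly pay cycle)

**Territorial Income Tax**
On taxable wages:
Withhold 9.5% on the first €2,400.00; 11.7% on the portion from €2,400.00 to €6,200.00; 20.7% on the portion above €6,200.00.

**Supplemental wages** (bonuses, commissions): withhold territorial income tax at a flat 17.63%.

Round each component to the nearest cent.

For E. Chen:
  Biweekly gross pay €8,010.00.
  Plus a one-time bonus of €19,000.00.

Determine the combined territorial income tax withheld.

€4,396.97

Territorial Income Tax: taxable = €8,010.00
  €672.60 + 20.7% × (€8,010.00 − €6,200.00) = €672.60 + 20.7% × €1,810.00 = €1,047.27
Supplemental (17.63% flat on bonus): 17.63% × €19,000.00 = €3,349.70
Total territorial income tax: €1,047.27 + €3,349.70 = €4,396.97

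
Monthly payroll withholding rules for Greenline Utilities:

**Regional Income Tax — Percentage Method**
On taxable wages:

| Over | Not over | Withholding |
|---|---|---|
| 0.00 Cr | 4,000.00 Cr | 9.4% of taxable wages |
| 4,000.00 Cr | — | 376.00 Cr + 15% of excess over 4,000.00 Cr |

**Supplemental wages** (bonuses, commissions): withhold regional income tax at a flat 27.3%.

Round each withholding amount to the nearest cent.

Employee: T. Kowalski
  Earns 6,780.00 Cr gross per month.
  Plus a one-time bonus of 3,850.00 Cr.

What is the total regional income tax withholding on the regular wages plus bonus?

Regional Income Tax: taxable = 6,780.00 Cr
  376.00 Cr + 15% × (6,780.00 Cr − 4,000.00 Cr) = 376.00 Cr + 15% × 2,780.00 Cr = 793.00 Cr
Supplemental (27.3% flat on bonus): 27.3% × 3,850.00 Cr = 1,051.05 Cr
Total regional income tax: 793.00 Cr + 1,051.05 Cr = 1,844.05 Cr

1,844.05 Cr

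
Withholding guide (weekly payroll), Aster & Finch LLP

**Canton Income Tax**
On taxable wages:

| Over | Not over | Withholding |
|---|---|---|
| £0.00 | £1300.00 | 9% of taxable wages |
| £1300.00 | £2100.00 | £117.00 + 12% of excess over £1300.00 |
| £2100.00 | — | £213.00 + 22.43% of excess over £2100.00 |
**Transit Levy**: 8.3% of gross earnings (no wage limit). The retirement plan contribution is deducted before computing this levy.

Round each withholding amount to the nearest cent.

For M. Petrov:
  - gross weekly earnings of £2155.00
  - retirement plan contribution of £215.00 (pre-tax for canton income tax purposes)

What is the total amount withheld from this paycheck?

Canton Income Tax: taxable = £2155.00 − £215.00 = £1940.00
  £117.00 + 12% × (£1940.00 − £1300.00) = £117.00 + 12% × £640.00 = £193.80
Transit Levy: 8.3% × £1940.00 = £161.02
Total: £193.80 + £161.02 = £354.82

£354.82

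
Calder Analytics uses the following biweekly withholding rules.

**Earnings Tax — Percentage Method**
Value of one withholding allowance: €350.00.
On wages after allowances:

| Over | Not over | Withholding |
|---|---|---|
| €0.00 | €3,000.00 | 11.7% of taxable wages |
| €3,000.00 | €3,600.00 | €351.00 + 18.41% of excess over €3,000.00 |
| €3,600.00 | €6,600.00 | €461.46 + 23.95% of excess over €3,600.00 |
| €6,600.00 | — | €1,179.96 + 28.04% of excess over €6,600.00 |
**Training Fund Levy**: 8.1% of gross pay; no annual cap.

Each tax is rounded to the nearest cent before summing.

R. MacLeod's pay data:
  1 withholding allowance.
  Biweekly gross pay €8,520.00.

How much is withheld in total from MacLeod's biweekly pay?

Earnings Tax: taxable = €8,520.00 − 1×€350.00 = €8,170.00
  €1,179.96 + 28.04% × (€8,170.00 − €6,600.00) = €1,179.96 + 28.04% × €1,570.00 = €1,620.19
Training Fund Levy: 8.1% × €8,520.00 = €690.12
Total: €1,620.19 + €690.12 = €2,310.31

€2,310.31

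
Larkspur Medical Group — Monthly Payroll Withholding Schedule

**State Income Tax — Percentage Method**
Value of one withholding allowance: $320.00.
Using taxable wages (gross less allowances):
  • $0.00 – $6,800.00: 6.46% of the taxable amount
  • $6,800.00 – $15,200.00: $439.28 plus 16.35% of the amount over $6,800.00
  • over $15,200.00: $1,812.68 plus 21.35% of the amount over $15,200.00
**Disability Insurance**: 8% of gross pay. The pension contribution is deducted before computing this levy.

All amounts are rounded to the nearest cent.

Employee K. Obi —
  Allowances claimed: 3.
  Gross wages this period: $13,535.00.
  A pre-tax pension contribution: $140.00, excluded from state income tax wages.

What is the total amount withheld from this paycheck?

State Income Tax: taxable = $13,535.00 − $140.00 − 3×$320.00 = $12,435.00
  $439.28 + 16.35% × ($12,435.00 − $6,800.00) = $439.28 + 16.35% × $5,635.00 = $1,360.60
Disability Insurance: 8% × $13,395.00 = $1,071.60
Total: $1,360.60 + $1,071.60 = $2,432.20

$2,432.20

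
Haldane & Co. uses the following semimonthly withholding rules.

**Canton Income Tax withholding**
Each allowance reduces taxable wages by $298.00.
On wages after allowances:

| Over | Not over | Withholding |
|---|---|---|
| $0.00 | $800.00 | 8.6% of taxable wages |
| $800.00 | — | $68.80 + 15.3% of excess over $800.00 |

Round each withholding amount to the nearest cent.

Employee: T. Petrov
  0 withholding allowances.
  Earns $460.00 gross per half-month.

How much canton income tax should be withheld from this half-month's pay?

Canton Income Tax: taxable = $460.00
  8.6% × $460.00 = $39.56

$39.56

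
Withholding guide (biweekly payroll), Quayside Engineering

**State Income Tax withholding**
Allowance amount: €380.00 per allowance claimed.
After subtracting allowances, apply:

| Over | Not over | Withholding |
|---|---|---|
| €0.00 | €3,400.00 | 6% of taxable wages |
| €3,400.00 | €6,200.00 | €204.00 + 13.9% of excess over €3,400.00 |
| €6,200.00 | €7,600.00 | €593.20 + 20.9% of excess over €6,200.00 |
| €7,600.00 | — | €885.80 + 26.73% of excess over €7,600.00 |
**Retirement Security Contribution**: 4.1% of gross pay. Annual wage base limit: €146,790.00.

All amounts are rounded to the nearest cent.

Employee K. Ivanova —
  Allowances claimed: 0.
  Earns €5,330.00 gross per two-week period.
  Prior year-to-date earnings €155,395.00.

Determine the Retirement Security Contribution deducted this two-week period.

€0.00

Retirement Security Contribution: YTD €155,395.00 ≥ cap €146,790.00 → €0.00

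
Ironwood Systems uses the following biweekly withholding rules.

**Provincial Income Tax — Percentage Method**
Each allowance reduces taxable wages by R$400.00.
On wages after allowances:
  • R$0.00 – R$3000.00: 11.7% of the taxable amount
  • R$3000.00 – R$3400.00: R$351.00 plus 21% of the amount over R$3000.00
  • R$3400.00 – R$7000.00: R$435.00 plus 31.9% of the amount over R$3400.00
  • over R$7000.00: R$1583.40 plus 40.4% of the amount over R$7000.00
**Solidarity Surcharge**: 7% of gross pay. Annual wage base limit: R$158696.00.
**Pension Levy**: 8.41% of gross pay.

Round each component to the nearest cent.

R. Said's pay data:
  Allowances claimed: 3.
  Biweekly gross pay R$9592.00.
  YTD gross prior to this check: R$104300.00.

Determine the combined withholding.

R$3623.90

Provincial Income Tax: taxable = R$9592.00 − 3×R$400.00 = R$8392.00
  R$1583.40 + 40.4% × (R$8392.00 − R$7000.00) = R$1583.40 + 40.4% × R$1392.00 = R$2145.77
Solidarity Surcharge: 7% × R$9592.00 = R$671.44
Pension Levy: 8.41% × R$9592.00 = R$806.69
Total: R$2145.77 + R$671.44 + R$806.69 = R$3623.90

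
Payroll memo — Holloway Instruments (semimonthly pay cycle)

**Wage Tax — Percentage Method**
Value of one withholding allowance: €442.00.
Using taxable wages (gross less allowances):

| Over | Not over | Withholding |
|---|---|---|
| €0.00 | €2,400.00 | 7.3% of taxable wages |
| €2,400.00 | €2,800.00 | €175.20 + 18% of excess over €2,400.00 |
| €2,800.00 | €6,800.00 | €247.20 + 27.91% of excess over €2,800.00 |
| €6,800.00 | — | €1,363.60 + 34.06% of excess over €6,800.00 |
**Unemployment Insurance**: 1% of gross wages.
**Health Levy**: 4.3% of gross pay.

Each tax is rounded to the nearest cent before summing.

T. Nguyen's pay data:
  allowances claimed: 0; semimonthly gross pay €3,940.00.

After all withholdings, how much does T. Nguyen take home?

€3,165.81

Wage Tax: taxable = €3,940.00
  €247.20 + 27.91% × (€3,940.00 − €2,800.00) = €247.20 + 27.91% × €1,140.00 = €565.37
Unemployment Insurance: 1% × €3,940.00 = €39.40
Health Levy: 4.3% × €3,940.00 = €169.42
Total withheld: €565.37 + €39.40 + €169.42 = €774.19
Net pay: €3,940.00 − €774.19 = €3,165.81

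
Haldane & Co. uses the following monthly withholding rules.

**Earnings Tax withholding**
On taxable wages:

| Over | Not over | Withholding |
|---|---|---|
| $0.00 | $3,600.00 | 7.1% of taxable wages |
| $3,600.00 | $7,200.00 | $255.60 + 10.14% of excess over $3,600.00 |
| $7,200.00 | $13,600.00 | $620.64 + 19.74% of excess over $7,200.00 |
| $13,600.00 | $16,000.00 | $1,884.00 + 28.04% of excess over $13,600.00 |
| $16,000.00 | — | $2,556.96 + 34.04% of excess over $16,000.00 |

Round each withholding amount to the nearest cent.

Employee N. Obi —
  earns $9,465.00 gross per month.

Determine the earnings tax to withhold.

$1,067.75

Earnings Tax: taxable = $9,465.00
  $620.64 + 19.74% × ($9,465.00 − $7,200.00) = $620.64 + 19.74% × $2,265.00 = $1,067.75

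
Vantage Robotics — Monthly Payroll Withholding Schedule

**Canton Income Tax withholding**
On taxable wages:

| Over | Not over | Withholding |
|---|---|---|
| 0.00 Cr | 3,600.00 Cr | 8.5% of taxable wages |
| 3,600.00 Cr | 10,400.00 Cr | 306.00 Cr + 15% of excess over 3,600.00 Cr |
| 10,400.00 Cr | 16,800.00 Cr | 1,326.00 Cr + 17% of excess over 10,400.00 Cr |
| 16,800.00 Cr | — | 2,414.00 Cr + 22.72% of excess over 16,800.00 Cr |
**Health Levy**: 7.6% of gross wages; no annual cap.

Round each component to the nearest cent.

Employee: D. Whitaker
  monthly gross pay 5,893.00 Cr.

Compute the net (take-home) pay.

4,795.18 Cr

Canton Income Tax: taxable = 5,893.00 Cr
  306.00 Cr + 15% × (5,893.00 Cr − 3,600.00 Cr) = 306.00 Cr + 15% × 2,293.00 Cr = 649.95 Cr
Health Levy: 7.6% × 5,893.00 Cr = 447.87 Cr
Total withheld: 649.95 Cr + 447.87 Cr = 1,097.82 Cr
Net pay: 5,893.00 Cr − 1,097.82 Cr = 4,795.18 Cr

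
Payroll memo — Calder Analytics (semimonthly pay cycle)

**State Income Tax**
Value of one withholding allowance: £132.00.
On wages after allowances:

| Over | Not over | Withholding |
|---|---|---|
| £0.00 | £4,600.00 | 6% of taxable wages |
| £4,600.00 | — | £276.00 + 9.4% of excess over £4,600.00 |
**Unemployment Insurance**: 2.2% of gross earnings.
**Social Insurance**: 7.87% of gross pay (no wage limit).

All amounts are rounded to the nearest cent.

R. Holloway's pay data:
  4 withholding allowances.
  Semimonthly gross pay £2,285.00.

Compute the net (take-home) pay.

State Income Tax: taxable = £2,285.00 − 4×£132.00 = £1,757.00
  6% × £1,757.00 = £105.42
Unemployment Insurance: 2.2% × £2,285.00 = £50.27
Social Insurance: 7.87% × £2,285.00 = £179.83
Total withheld: £105.42 + £50.27 + £179.83 = £335.52
Net pay: £2,285.00 − £335.52 = £1,949.48

£1,949.48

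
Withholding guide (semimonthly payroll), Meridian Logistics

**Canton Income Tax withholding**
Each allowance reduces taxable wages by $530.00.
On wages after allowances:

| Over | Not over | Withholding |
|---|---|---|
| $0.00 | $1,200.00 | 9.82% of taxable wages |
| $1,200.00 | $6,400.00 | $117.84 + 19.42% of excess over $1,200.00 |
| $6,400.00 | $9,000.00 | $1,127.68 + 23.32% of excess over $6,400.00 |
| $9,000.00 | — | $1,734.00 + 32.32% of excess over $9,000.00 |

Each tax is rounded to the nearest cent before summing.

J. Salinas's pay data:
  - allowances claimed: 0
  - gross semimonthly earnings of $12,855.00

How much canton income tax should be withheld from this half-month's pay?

Canton Income Tax: taxable = $12,855.00
  $1,734.00 + 32.32% × ($12,855.00 − $9,000.00) = $1,734.00 + 32.32% × $3,855.00 = $2,979.94

$2,979.94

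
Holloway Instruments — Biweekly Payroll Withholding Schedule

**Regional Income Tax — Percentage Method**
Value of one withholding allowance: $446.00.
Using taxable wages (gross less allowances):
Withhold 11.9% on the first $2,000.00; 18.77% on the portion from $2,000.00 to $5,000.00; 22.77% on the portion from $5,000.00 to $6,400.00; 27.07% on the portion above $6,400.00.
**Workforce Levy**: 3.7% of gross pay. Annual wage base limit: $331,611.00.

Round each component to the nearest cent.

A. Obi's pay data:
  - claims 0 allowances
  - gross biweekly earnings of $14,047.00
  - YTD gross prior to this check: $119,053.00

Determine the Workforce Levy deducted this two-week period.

Workforce Levy: 3.7% × $14,047.00 = $519.74

$519.74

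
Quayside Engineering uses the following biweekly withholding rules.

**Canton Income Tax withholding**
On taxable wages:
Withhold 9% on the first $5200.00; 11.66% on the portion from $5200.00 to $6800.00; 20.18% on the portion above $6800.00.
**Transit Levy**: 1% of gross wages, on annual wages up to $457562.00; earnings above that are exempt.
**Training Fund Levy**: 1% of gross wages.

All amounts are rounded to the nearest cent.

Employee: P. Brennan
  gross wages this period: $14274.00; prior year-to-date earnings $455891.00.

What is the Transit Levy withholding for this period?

Transit Levy: cap $457562.00 − YTD $455891.00 = $1671.00 subject; 1% × $1671.00 = $16.71

$16.71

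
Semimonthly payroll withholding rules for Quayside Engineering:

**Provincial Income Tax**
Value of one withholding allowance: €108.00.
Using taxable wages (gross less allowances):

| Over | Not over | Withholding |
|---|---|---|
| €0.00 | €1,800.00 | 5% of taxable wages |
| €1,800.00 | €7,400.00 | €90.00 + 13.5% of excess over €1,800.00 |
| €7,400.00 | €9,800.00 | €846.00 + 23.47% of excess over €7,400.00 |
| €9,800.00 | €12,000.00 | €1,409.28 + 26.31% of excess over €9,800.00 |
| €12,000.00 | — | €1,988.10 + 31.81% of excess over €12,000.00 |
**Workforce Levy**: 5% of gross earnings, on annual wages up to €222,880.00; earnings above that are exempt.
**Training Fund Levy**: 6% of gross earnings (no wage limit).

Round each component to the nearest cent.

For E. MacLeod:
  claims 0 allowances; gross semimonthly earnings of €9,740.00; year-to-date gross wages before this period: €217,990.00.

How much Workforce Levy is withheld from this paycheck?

€244.50

Workforce Levy: cap €222,880.00 − YTD €217,990.00 = €4,890.00 subject; 5% × €4,890.00 = €244.50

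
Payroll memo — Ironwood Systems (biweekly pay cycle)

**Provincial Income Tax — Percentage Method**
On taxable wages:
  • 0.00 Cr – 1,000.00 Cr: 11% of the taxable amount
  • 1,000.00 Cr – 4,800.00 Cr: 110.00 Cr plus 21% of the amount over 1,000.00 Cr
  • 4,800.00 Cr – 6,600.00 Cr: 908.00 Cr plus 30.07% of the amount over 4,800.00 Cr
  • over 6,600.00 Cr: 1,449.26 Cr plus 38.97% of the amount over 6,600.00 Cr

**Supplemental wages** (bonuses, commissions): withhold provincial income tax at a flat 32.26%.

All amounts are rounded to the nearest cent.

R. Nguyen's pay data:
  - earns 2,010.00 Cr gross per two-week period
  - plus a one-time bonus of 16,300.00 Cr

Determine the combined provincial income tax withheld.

Provincial Income Tax: taxable = 2,010.00 Cr
  110.00 Cr + 21% × (2,010.00 Cr − 1,000.00 Cr) = 110.00 Cr + 21% × 1,010.00 Cr = 322.10 Cr
Supplemental (32.26% flat on bonus): 32.26% × 16,300.00 Cr = 5,258.38 Cr
Total provincial income tax: 322.10 Cr + 5,258.38 Cr = 5,580.48 Cr

5,580.48 Cr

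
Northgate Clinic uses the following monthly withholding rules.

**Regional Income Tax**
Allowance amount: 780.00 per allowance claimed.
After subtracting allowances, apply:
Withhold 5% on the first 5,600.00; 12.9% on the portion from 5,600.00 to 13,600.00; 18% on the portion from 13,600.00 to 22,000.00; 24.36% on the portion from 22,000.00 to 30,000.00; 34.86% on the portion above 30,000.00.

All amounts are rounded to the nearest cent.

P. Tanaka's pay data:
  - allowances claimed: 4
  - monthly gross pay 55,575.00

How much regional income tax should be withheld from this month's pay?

Regional Income Tax: taxable = 55,575.00 − 4×780.00 = 52,455.00
  4,772.80 + 34.86% × (52,455.00 − 30,000.00) = 4,772.80 + 34.86% × 22,455.00 = 12,600.61

12,600.61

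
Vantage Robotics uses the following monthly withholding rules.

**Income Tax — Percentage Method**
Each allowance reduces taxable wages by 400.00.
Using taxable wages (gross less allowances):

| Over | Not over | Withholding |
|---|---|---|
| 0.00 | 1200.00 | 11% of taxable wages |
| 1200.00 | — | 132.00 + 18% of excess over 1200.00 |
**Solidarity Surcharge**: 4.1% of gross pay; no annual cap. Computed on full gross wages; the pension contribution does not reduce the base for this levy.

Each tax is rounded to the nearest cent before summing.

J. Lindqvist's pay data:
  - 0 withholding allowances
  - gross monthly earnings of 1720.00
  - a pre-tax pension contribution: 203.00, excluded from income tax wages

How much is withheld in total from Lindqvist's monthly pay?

Income Tax: taxable = 1720.00 − 203.00 = 1517.00
  132.00 + 18% × (1517.00 − 1200.00) = 132.00 + 18% × 317.00 = 189.06
Solidarity Surcharge: 4.1% × 1720.00 = 70.52
Total: 189.06 + 70.52 = 259.58

259.58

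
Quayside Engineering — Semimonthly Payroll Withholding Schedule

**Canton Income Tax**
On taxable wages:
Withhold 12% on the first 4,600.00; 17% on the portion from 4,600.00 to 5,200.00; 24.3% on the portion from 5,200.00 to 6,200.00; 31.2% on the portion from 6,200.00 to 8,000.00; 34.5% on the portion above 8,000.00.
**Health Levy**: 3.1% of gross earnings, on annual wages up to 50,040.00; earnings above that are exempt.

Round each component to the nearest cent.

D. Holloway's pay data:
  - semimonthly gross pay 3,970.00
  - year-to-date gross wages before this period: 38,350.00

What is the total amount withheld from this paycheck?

Canton Income Tax: taxable = 3,970.00
  12% × 3,970.00 = 476.40
Health Levy: 3.1% × 3,970.00 = 123.07
Total: 476.40 + 123.07 = 599.47

599.47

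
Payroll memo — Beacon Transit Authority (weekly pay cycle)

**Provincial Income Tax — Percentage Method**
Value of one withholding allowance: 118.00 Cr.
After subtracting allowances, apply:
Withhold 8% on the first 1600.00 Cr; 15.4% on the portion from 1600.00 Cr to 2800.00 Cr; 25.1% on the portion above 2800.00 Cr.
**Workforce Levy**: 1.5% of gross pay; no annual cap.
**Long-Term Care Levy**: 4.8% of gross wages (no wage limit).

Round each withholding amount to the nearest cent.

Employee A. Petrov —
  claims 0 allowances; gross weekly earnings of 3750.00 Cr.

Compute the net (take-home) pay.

2962.50 Cr

Provincial Income Tax: taxable = 3750.00 Cr
  312.80 Cr + 25.1% × (3750.00 Cr − 2800.00 Cr) = 312.80 Cr + 25.1% × 950.00 Cr = 551.25 Cr
Workforce Levy: 1.5% × 3750.00 Cr = 56.25 Cr
Long-Term Care Levy: 4.8% × 3750.00 Cr = 180.00 Cr
Total withheld: 551.25 Cr + 56.25 Cr + 180.00 Cr = 787.50 Cr
Net pay: 3750.00 Cr − 787.50 Cr = 2962.50 Cr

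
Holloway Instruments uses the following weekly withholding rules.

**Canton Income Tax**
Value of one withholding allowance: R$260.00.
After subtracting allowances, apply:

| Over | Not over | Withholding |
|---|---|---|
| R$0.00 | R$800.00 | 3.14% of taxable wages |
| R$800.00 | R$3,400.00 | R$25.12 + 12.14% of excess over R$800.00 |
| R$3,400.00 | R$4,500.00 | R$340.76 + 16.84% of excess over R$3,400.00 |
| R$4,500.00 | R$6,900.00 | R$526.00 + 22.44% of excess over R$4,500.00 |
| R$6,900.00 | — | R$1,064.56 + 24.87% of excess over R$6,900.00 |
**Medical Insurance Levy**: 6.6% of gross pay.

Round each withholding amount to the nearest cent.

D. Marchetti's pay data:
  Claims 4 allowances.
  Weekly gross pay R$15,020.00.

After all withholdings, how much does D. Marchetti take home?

R$11,203.32

Canton Income Tax: taxable = R$15,020.00 − 4×R$260.00 = R$13,980.00
  R$1,064.56 + 24.87% × (R$13,980.00 − R$6,900.00) = R$1,064.56 + 24.87% × R$7,080.00 = R$2,825.36
Medical Insurance Levy: 6.6% × R$15,020.00 = R$991.32
Total withheld: R$2,825.36 + R$991.32 = R$3,816.68
Net pay: R$15,020.00 − R$3,816.68 = R$11,203.32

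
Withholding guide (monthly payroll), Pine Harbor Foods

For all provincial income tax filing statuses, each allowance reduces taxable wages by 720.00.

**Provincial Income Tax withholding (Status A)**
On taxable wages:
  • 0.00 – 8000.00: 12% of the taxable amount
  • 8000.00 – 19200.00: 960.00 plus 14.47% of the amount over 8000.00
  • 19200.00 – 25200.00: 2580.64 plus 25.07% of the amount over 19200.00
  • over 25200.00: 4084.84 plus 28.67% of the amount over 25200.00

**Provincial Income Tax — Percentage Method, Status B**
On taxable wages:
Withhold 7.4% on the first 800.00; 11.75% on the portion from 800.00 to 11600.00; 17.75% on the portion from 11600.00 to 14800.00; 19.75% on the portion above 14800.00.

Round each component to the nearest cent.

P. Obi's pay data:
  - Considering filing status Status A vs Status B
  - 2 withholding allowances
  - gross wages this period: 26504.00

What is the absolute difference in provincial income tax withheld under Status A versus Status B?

Provincial Income Tax (Status A): taxable = 26504.00 − 2×720.00 = 25064.00
  2580.64 + 25.07% × (25064.00 − 19200.00) = 2580.64 + 25.07% × 5864.00 = 4050.74
Provincial Income Tax (Status B): taxable = 26504.00 − 2×720.00 = 25064.00
  1896.20 + 19.75% × (25064.00 − 14800.00) = 1896.20 + 19.75% × 10264.00 = 3923.34
Difference: |4050.74 − 3923.34| = 127.40 (higher under Status A)

127.40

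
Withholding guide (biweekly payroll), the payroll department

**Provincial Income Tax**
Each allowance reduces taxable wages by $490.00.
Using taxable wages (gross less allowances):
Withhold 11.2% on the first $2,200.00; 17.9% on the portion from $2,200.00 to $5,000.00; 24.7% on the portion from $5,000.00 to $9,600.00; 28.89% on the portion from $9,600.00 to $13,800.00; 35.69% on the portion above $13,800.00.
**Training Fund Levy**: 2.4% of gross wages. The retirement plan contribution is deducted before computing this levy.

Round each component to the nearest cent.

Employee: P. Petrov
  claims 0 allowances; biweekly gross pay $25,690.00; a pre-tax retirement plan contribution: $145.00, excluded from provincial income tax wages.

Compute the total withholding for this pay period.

Provincial Income Tax: taxable = $25,690.00 − $145.00 = $25,545.00
  $3,097.18 + 35.69% × ($25,545.00 − $13,800.00) = $3,097.18 + 35.69% × $11,745.00 = $7,288.97
Training Fund Levy: 2.4% × $25,545.00 = $613.08
Total: $7,288.97 + $613.08 = $7,902.05

$7,902.05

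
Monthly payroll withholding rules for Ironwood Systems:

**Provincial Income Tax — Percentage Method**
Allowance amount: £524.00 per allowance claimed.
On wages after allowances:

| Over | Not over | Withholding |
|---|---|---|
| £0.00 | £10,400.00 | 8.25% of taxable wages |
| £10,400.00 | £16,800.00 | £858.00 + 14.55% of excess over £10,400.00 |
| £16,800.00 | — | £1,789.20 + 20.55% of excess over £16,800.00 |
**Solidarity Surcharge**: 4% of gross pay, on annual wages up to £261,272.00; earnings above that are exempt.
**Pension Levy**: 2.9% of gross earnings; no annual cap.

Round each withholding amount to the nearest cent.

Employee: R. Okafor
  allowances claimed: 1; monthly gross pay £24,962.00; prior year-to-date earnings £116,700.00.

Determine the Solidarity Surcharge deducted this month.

Solidarity Surcharge: 4% × £24,962.00 = £998.48

£998.48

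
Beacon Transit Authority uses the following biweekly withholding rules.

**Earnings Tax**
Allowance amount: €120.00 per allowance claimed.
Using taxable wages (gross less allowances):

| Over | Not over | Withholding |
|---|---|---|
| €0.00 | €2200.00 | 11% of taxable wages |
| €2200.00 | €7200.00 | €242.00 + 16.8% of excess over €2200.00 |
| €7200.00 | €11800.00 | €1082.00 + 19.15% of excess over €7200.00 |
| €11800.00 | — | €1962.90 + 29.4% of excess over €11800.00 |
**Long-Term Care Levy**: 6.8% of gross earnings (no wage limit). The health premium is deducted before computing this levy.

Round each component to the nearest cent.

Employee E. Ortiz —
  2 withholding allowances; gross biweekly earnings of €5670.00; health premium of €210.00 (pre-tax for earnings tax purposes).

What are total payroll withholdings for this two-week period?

Earnings Tax: taxable = €5670.00 − €210.00 − 2×€120.00 = €5220.00
  €242.00 + 16.8% × (€5220.00 − €2200.00) = €242.00 + 16.8% × €3020.00 = €749.36
Long-Term Care Levy: 6.8% × €5460.00 = €371.28
Total: €749.36 + €371.28 = €1120.64

€1120.64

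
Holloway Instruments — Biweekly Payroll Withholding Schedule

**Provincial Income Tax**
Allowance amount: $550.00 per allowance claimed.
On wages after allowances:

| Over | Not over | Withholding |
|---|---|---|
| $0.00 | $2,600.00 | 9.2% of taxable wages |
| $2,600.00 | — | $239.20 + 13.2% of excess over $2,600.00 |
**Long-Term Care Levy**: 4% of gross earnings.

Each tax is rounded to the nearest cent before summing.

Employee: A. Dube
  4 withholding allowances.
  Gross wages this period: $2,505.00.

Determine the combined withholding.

Provincial Income Tax: taxable = $2,505.00 − 4×$550.00 = $305.00
  9.2% × $305.00 = $28.06
Long-Term Care Levy: 4% × $2,505.00 = $100.20
Total: $28.06 + $100.20 = $128.26

$128.26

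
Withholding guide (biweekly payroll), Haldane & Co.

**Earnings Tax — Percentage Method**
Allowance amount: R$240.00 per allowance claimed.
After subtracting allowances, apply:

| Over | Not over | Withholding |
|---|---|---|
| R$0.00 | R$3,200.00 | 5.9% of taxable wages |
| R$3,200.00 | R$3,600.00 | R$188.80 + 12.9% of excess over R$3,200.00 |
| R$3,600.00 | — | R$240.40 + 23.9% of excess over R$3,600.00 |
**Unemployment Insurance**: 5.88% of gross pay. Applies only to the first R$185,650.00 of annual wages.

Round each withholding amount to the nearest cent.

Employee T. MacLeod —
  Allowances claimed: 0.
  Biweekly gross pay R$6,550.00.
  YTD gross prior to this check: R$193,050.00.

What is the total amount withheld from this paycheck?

R$945.45

Earnings Tax: taxable = R$6,550.00
  R$240.40 + 23.9% × (R$6,550.00 − R$3,600.00) = R$240.40 + 23.9% × R$2,950.00 = R$945.45
Unemployment Insurance: YTD R$193,050.00 ≥ cap R$185,650.00 → R$0.00
Total: R$945.45 + R$0.00 = R$945.45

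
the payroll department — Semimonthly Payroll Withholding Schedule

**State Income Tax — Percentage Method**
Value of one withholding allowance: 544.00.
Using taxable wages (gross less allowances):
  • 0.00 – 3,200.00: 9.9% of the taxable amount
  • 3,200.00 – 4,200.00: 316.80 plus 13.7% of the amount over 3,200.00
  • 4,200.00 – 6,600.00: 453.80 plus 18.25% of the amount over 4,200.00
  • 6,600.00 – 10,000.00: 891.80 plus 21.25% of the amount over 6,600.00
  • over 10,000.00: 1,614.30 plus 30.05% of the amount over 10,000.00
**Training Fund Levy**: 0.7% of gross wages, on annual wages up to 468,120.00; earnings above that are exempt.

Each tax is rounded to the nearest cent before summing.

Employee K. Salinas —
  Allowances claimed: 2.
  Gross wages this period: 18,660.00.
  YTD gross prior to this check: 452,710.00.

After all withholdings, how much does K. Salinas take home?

14,662.44

State Income Tax: taxable = 18,660.00 − 2×544.00 = 17,572.00
  1,614.30 + 30.05% × (17,572.00 − 10,000.00) = 1,614.30 + 30.05% × 7,572.00 = 3,889.69
Training Fund Levy: cap 468,120.00 − YTD 452,710.00 = 15,410.00 subject; 0.7% × 15,410.00 = 107.87
Total withheld: 3,889.69 + 107.87 = 3,997.56
Net pay: 18,660.00 − 3,997.56 = 14,662.44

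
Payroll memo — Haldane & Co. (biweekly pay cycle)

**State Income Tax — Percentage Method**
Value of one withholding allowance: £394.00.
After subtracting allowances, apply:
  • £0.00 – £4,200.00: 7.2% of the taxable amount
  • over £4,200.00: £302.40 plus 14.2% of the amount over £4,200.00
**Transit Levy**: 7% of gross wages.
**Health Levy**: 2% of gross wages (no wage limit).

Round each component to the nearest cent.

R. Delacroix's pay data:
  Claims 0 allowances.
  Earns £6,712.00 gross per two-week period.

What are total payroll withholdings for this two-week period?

£1,263.18

State Income Tax: taxable = £6,712.00
  £302.40 + 14.2% × (£6,712.00 − £4,200.00) = £302.40 + 14.2% × £2,512.00 = £659.10
Transit Levy: 7% × £6,712.00 = £469.84
Health Levy: 2% × £6,712.00 = £134.24
Total: £659.10 + £469.84 + £134.24 = £1,263.18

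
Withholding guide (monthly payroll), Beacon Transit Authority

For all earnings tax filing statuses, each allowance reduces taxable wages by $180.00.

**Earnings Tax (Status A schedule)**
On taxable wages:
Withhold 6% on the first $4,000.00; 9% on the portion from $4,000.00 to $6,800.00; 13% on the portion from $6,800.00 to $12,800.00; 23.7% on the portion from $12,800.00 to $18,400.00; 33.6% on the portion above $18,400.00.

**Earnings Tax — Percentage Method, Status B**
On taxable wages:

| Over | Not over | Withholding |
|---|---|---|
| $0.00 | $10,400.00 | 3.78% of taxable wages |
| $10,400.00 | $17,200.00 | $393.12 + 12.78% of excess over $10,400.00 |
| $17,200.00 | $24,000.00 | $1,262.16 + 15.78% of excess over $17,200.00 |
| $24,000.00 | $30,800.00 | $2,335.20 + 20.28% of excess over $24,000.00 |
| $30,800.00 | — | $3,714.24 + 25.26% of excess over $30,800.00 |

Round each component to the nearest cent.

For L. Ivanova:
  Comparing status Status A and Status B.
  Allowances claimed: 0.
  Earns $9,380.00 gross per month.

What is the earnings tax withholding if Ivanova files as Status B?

$354.56

Earnings Tax (Status B): taxable = $9,380.00
  3.78% × $9,380.00 = $354.56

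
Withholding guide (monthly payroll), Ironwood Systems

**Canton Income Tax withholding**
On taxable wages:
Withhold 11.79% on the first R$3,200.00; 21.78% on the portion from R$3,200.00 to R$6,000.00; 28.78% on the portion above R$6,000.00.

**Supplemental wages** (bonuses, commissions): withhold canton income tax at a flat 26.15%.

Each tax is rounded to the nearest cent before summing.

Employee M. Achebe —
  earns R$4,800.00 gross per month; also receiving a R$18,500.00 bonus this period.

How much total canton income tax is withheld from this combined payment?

Canton Income Tax: taxable = R$4,800.00
  R$377.28 + 21.78% × (R$4,800.00 − R$3,200.00) = R$377.28 + 21.78% × R$1,600.00 = R$725.76
Supplemental (26.15% flat on bonus): 26.15% × R$18,500.00 = R$4,837.75
Total canton income tax: R$725.76 + R$4,837.75 = R$5,563.51

R$5,563.51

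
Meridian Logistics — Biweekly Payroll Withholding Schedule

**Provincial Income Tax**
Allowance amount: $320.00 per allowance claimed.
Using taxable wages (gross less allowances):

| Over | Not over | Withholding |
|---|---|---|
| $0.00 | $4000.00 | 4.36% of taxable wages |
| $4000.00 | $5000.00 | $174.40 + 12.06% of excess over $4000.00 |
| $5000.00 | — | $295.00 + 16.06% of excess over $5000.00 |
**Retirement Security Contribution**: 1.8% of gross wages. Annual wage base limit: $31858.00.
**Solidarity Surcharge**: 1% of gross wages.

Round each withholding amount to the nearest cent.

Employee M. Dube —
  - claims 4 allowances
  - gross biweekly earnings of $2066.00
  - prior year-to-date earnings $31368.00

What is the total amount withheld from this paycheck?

$63.75

Provincial Income Tax: taxable = $2066.00 − 4×$320.00 = $786.00
  4.36% × $786.00 = $34.27
Retirement Security Contribution: cap $31858.00 − YTD $31368.00 = $490.00 subject; 1.8% × $490.00 = $8.82
Solidarity Surcharge: 1% × $2066.00 = $20.66
Total: $34.27 + $8.82 + $20.66 = $63.75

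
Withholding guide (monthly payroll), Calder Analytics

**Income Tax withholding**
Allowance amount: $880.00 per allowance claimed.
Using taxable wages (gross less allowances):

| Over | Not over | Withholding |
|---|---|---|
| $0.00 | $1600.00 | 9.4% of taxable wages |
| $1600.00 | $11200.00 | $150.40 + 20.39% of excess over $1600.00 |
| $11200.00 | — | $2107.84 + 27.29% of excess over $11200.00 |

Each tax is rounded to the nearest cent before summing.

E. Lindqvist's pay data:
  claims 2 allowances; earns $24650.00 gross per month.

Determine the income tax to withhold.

Income Tax: taxable = $24650.00 − 2×$880.00 = $22890.00
  $2107.84 + 27.29% × ($22890.00 − $11200.00) = $2107.84 + 27.29% × $11690.00 = $5298.04

$5298.04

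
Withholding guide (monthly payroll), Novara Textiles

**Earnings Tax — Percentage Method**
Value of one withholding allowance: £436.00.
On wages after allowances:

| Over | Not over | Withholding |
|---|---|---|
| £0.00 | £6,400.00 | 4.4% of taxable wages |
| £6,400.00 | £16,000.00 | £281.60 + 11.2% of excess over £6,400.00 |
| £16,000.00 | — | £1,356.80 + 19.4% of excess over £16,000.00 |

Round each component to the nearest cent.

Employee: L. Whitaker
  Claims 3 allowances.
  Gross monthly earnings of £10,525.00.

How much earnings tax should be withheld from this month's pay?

Earnings Tax: taxable = £10,525.00 − 3×£436.00 = £9,217.00
  £281.60 + 11.2% × (£9,217.00 − £6,400.00) = £281.60 + 11.2% × £2,817.00 = £597.10

£597.10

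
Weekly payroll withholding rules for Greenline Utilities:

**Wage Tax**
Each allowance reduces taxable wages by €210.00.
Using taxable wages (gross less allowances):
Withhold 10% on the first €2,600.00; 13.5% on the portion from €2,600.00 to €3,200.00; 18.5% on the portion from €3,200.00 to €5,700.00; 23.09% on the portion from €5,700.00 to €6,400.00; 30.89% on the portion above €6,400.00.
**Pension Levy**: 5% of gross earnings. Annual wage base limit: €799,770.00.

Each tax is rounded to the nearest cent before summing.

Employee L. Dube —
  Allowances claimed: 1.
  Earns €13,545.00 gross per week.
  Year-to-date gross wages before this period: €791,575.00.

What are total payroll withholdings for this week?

Wage Tax: taxable = €13,545.00 − 1×€210.00 = €13,335.00
  €965.13 + 30.89% × (€13,335.00 − €6,400.00) = €965.13 + 30.89% × €6,935.00 = €3,107.35
Pension Levy: cap €799,770.00 − YTD €791,575.00 = €8,195.00 subject; 5% × €8,195.00 = €409.75
Total: €3,107.35 + €409.75 = €3,517.10

€3,517.10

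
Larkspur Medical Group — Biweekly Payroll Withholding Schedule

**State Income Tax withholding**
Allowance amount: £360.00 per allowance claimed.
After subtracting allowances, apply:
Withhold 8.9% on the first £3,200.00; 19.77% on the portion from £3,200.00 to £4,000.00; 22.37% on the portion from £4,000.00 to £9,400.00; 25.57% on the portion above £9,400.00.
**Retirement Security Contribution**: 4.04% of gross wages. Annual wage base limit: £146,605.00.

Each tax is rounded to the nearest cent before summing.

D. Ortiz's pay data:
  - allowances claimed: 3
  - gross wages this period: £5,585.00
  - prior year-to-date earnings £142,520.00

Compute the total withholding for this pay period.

£720.96

State Income Tax: taxable = £5,585.00 − 3×£360.00 = £4,505.00
  £442.96 + 22.37% × (£4,505.00 − £4,000.00) = £442.96 + 22.37% × £505.00 = £555.93
Retirement Security Contribution: cap £146,605.00 − YTD £142,520.00 = £4,085.00 subject; 4.04% × £4,085.00 = £165.03
Total: £555.93 + £165.03 = £720.96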